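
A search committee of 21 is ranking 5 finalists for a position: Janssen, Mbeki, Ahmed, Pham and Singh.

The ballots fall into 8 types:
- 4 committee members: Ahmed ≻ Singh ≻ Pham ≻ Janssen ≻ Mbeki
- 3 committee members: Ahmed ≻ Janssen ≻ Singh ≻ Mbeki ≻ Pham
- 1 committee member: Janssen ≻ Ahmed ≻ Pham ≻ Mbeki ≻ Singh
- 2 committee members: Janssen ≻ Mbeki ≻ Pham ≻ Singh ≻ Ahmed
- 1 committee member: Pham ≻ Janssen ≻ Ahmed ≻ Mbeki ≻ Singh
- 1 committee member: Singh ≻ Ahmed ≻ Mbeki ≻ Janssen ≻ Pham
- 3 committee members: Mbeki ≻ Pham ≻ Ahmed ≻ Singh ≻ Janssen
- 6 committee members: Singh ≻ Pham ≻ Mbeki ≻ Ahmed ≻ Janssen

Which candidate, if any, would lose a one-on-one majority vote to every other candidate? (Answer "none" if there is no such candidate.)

Head-to-head results (21 committee members):
Janssen vs Mbeki: Janssen preferred on 4+3+1+2+1 = 11 ballots; Janssen wins 11–10.
Janssen–Ahmed: Ahmed 17–4.
Janssen vs Pham: Pham, 14–7.
Janssen vs Singh: Janssen preferred on 3+1+2+1 = 7 ballots; Singh wins 14–7.
Mbeki vs Ahmed: Mbeki, 11–10.
Mbeki vs Pham: Mbeki is ranked higher on 3+2+1+3 = 9 ballots, Pham on 12. Pham wins 12–9.
Mbeki vs Singh: 1+2+1+3 = 7 for Mbeki, 14 for Singh — Singh by 14–7.
Ahmed vs Pham: 4+3+1+1 = 9 for Ahmed, 12 for Pham — Pham by 12–9.
Ahmed vs Singh: 12 to 9, Ahmed.
Pham vs Singh: Singh wins 14–7.
Each candidate has at least one pairwise win (Janssen beats Mbeki; Mbeki beats Ahmed; Ahmed beats Janssen; Pham beats Janssen; Singh beats Janssen) — no Condorcet loser.

none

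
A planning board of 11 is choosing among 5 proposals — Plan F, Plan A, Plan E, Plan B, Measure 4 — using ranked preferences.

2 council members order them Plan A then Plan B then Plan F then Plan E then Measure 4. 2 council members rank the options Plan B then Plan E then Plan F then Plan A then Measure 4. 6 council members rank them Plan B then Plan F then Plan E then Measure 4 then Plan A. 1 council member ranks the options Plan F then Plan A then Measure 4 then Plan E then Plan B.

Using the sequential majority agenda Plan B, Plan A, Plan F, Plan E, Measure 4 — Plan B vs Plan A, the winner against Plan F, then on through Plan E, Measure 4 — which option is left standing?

Plan B

Round 1: Plan B vs Plan A — 8–3, Plan B advances.
Round 2: Plan B vs Plan F — 10–1, Plan B advances.
Round 3: Plan B vs Plan E — 10–1, Plan B advances.
Round 4: Plan B vs Measure 4 — 10–1, Plan B advances.
Plan B survives the agenda.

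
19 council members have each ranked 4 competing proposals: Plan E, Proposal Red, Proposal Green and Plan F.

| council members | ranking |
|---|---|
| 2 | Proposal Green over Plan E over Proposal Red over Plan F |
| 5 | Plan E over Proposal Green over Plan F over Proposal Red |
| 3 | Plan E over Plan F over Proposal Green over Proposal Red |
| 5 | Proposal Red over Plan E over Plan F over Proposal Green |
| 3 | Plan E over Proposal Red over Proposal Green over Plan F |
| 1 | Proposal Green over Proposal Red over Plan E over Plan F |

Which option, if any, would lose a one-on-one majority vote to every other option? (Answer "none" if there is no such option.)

Plan F

Head-to-head results (19 council members):
Plan E vs Proposal Red: Plan E wins 13–6.
Plan E vs Proposal Green: Plan E is ranked higher on 5+3+5+3 = 16 ballots, Proposal Green on 3. Plan E wins 16–3.
Plan E vs Plan F: Plan E is ranked higher on 2+5+3+5+3+1 = 19 ballots, Plan F on 0. Plan E wins 19–0.
Proposal Red vs Proposal Green: 5+3 = 8 for Proposal Red, 11 for Proposal Green — Proposal Green by 11–8.
Proposal Red vs Plan F: Proposal Red wins 11–8.
Proposal Green vs Plan F: 11 to 8, Proposal Green.
Only Plan F has no wins; Plan F is the Condorcet loser.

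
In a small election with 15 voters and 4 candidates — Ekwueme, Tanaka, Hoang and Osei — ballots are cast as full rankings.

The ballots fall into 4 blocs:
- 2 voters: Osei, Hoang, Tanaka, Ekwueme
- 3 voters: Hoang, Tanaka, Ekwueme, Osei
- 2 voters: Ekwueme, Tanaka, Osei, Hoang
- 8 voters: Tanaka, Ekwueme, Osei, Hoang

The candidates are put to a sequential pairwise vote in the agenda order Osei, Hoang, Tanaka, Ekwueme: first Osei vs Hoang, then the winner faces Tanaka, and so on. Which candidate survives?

Tanaka

Round 1: Osei vs Hoang — 12–3, Osei advances.
Round 2: Osei vs Tanaka — 2–13, Tanaka advances.
Round 3: Tanaka vs Ekwueme — 13–2, Tanaka advances.
Tanaka survives the agenda.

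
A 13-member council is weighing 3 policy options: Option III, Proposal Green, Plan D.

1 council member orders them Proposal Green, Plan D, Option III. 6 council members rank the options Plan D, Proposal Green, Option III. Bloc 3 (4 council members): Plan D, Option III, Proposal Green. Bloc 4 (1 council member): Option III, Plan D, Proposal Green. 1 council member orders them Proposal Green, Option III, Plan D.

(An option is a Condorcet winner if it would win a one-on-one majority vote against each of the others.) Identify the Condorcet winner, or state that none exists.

Check each pair by majority over 13 ballots:
Option III–Proposal Green: Proposal Green 8–5.
Option III vs Plan D: Plan D, 11–2.
Proposal Green–Plan D: Plan D 11–2.
Only Plan D has no losses; Plan D is the Condorcet winner.

Plan D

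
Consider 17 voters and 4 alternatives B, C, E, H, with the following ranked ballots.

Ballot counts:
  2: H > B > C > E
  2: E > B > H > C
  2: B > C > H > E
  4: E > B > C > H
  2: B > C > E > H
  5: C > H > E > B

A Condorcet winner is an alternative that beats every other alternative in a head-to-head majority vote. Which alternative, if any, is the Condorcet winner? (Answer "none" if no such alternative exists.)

Check each pair by majority over 17 ballots:
B–C: B 12–5.
B vs E: 6 to 11, E.
B vs H: B, 10–7.
C vs E: C is ranked higher on 2+2+2+5 = 11 ballots, E on 6. C wins 11–6.
C vs H: 2+4+2+5 = 13 for C, 4 for H — C by 13–4.
E vs H: 8 to 9, H.
Each alternative drops at least one matchup (B loses to E; C loses to B; E loses to C; H loses to B); the cycle B beats C beats E beats B rules out a Condorcet winner.

none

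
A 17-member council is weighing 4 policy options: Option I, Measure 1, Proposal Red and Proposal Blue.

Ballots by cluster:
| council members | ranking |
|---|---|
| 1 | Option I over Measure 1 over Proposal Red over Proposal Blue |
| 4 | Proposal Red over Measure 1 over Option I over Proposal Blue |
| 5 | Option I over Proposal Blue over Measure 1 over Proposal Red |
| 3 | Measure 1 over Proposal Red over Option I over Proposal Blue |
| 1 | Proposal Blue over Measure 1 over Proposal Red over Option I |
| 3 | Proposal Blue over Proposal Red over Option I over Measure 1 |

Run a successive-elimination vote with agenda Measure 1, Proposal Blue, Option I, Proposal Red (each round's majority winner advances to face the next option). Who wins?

Proposal Red

Round 1: Measure 1 vs Proposal Blue — 8–9, Proposal Blue advances.
Round 2: Proposal Blue vs Option I — 4–13, Option I advances.
Round 3: Option I vs Proposal Red — 6–11, Proposal Red advances.
The agenda winner is Proposal Red.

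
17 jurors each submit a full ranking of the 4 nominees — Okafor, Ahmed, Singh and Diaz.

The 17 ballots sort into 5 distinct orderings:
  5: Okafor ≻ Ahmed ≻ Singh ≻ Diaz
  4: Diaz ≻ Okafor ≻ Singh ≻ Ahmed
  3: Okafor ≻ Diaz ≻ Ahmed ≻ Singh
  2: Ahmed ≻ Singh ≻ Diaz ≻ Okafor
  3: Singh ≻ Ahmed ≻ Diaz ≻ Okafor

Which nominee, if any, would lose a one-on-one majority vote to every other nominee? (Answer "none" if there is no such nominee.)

Pairwise majorities:
Okafor vs Ahmed: 12 to 5, Okafor.
Okafor vs Singh: Okafor preferred on 5+4+3 = 12 ballots; Okafor wins 12–5.
Okafor vs Diaz: Diaz, 9–8.
Ahmed vs Singh: Ahmed wins 10–7.
Ahmed–Diaz: Ahmed 10–7.
Singh vs Diaz: Singh is ranked higher on 5+2+3 = 10 ballots, Diaz on 7. Singh wins 10–7.
Every nominee wins at least one matchup (Okafor beats Ahmed; Ahmed beats Singh; Singh beats Diaz; Diaz beats Okafor), so there is no Condorcet loser.

none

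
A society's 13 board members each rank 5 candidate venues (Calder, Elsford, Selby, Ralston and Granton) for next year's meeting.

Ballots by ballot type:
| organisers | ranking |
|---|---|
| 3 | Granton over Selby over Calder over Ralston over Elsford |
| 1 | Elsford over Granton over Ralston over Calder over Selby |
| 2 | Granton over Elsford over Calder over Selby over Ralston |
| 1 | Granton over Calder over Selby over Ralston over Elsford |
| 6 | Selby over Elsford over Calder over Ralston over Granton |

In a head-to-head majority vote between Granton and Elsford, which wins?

Ballots ranking Granton above Elsford: 3 + 2 + 1 = 6.
Ballots ranking Elsford above Granton: 13 − 6 = 7.
Elsford wins the head-to-head 7–6.

Elsford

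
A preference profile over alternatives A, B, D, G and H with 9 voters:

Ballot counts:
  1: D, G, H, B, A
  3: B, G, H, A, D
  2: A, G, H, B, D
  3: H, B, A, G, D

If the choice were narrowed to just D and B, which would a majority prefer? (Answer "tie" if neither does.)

B

Ballots ranking D above B: 1.
Ballots ranking B above D: 9 − 1 = 8.
B wins the head-to-head 8–1.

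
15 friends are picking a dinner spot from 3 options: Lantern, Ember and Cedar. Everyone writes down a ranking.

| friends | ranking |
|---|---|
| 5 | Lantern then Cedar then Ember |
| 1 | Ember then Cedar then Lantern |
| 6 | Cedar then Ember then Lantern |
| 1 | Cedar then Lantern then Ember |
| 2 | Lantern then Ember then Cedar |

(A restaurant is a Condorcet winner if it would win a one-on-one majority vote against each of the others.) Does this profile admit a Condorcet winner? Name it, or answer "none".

Cedar

Pairwise majorities:
Lantern vs Ember: Lantern wins 8–7.
Lantern vs Cedar: Cedar, 8–7.
Ember–Cedar: Cedar 12–3.
Cedar beats each of Lantern, Ember — Cedar is the Condorcet winner.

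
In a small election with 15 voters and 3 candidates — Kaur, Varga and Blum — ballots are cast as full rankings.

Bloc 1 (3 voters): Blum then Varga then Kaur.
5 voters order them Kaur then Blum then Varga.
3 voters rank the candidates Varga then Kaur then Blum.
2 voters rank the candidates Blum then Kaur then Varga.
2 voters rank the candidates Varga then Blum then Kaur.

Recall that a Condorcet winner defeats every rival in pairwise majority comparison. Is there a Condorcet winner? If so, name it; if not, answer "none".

Head-to-head results (15 voters):
Kaur–Varga: Varga 8–7.
Kaur–Blum: Kaur 8–7.
Varga vs Blum: Blum wins 10–5.
No candidate is unbeaten: Kaur loses to Varga; Varga loses to Blum; Blum loses to Kaur. In particular Kaur beats Blum beats Varga beats Kaur is a majority cycle — no Condorcet winner exists.

none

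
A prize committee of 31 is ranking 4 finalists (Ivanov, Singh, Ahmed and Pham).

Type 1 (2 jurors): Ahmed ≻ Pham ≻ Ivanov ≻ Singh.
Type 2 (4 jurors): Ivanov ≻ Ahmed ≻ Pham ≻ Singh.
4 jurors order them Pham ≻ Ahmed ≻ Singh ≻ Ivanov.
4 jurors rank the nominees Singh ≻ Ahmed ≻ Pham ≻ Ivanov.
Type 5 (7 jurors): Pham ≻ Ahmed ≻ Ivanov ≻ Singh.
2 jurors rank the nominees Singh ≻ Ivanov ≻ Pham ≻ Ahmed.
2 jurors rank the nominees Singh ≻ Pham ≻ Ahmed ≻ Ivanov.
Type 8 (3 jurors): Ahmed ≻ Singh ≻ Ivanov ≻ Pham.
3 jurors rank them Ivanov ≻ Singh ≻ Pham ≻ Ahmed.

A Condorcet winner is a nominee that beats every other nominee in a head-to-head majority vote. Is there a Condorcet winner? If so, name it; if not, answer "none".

Check each pair by majority over 31 ballots:
Ivanov vs Singh: 16 to 15, Ivanov.
Ivanov vs Ahmed: Ivanov preferred on 4+2+3 = 9 ballots; Ahmed wins 22–9.
Ivanov vs Pham: 12 to 19, Pham.
Singh–Ahmed: Ahmed 20–11.
Singh–Pham: Pham 17–14.
Ahmed vs Pham: Pham wins 18–13.
Only Pham has no losses; Pham is the Condorcet winner.

Pham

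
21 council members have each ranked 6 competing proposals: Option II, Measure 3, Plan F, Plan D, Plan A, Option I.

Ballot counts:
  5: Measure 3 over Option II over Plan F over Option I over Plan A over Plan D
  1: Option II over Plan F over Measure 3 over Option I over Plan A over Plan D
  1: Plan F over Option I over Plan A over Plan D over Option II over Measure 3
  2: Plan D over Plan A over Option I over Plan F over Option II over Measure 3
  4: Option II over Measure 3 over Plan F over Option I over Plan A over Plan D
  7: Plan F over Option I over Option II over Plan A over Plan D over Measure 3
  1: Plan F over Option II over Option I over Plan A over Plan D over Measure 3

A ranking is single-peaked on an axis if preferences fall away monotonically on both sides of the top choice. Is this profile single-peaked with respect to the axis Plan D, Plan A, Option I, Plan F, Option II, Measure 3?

yes

Axis positions: Plan D=1, Plan A=2, Option I=3, Plan F=4, Option II=5, Measure 3=6.
Group 1 (peak Measure 3 at position 6): ranking walks positions 6-5-4-3-2-1, expanding outward from the peak — single-peaked.
Group 2 (peak Option II at position 5): ranking walks positions 5-4-6-3-2-1, expanding outward from the peak — single-peaked.
Group 3 (peak Plan F at position 4): ranking walks positions 4-3-2-1-5-6, expanding outward from the peak — single-peaked.
Group 4 (peak Plan D at position 1): ranking walks positions 1-2-3-4-5-6, expanding outward from the peak — single-peaked.
Group 5 (peak Option II at position 5): ranking walks positions 5-6-4-3-2-1, expanding outward from the peak — single-peaked.
Group 6 (peak Plan F at position 4): ranking walks positions 4-3-5-2-1-6, expanding outward from the peak — single-peaked.
Group 7 (peak Plan F at position 4): ranking walks positions 4-5-3-2-1-6, expanding outward from the peak — single-peaked.
Every ranking is single-peaked on this axis.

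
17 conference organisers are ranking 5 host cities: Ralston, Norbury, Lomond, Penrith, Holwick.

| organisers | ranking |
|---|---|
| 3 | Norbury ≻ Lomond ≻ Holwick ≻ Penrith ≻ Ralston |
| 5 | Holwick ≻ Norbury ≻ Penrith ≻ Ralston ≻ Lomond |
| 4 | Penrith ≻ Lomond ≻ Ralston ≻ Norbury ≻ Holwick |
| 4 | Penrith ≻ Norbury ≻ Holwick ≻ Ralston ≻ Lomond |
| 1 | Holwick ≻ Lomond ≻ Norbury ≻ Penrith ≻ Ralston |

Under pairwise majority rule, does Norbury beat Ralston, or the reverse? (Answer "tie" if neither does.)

Norbury

Ballots ranking Norbury above Ralston: 3 + 5 + 4 + 1 = 13.
Ballots ranking Ralston above Norbury: 17 − 13 = 4.
Norbury wins the head-to-head 13–4.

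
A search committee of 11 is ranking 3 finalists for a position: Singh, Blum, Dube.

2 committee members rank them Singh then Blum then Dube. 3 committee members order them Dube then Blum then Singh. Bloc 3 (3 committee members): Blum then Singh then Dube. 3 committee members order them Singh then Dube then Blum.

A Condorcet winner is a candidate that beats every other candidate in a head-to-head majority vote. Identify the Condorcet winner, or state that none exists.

Check each pair by majority over 11 ballots:
Singh vs Blum: Singh is ranked higher on 2+3 = 5 ballots, Blum on 6. Blum wins 6–5.
Singh vs Dube: 8 to 3, Singh.
Blum vs Dube: Blum is ranked higher on 2+3 = 5 ballots, Dube on 6. Dube wins 6–5.
Every candidate loses at least once (Singh loses to Blum; Blum loses to Dube; Dube loses to Singh). The majority relation contains the cycle Singh → Dube → Blum → Singh, so there is no Condorcet winner.

none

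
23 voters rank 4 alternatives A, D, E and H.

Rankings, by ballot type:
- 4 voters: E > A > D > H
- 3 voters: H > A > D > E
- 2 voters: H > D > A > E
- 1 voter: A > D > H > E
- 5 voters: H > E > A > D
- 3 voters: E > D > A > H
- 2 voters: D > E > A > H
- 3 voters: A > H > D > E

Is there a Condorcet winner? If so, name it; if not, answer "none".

none

Head-to-head results (23 voters):
A–D: A 16–7.
A vs E: E, 14–9.
A vs H: A wins 13–10.
D–E: E 12–11.
D vs H: H, 13–10.
E vs H: H, 14–9.
No alternative is unbeaten: A loses to E; D loses to A; E loses to H; H loses to A. In particular A > H > E > A is a majority cycle — no Condorcet winner exists.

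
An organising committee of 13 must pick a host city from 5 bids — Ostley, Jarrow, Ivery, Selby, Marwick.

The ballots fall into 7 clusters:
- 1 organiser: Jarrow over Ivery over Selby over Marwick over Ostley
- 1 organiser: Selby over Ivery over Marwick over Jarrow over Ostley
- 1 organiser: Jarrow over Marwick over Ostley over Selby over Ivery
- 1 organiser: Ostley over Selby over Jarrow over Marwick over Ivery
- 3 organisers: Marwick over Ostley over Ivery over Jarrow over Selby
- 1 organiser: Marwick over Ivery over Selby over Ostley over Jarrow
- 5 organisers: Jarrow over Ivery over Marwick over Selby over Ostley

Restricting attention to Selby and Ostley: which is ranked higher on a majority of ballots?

Selby

Ballots ranking Selby above Ostley: 1 + 1 + 1 + 5 = 8.
Ballots ranking Ostley above Selby: 13 − 8 = 5.
Selby wins the head-to-head 8–5.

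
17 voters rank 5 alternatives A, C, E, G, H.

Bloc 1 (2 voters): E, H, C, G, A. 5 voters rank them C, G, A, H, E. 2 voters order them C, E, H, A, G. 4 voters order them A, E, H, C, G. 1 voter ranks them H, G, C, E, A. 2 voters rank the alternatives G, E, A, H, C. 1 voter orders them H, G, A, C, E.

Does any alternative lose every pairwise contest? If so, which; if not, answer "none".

Pairwise majorities:
A vs C: C, 10–7.
A–E: A 10–7.
A vs G: G wins 11–6.
A–H: A 11–6.
C vs E: 9 to 8, C.
C vs G: C, 13–4.
C vs H: 7 to 10, H.
E vs G: E is ranked higher on 2+2+4 = 8 ballots, G on 9. G wins 9–8.
E–H: E 10–7.
G vs H: G is ranked higher on 5+2 = 7 ballots, H on 10. H wins 10–7.
Every alternative wins at least one matchup (A beats E; C beats A; E beats H; G beats A; H beats C), so there is no Condorcet loser.

none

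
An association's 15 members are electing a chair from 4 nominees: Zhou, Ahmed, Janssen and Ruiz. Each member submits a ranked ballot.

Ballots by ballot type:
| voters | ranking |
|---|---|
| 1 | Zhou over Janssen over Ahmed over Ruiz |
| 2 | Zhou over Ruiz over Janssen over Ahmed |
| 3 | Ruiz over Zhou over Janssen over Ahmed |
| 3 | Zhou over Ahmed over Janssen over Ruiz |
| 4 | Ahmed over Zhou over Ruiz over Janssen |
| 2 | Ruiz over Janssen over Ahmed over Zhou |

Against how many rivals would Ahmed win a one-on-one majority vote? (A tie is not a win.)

Ahmed against each rival (15 voters):
Ahmed vs Zhou: Ahmed is ranked higher on 4+2 = 6 ballots, Zhou on 9. Zhou wins 9–6.
Ahmed vs Janssen: Janssen, 8–7.
Ahmed vs Ruiz: Ahmed, 8–7.
Ahmed beats Ruiz; loses to Zhou, Janssen — 1 pairwise win.

1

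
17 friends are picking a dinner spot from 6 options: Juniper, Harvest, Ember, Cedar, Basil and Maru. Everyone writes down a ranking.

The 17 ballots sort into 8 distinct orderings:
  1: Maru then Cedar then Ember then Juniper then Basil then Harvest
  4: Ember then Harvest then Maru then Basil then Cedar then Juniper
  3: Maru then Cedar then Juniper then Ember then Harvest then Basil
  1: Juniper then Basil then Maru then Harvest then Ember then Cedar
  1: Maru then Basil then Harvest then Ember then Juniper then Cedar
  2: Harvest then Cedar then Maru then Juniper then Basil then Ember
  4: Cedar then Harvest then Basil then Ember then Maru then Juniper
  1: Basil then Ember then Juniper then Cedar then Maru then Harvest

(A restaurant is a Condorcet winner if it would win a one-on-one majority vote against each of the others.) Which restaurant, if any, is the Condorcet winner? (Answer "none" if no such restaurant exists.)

Head-to-head results (17 friends):
Juniper vs Harvest: Juniper is ranked higher on 1+3+1+1 = 6 ballots, Harvest on 11. Harvest wins 11–6.
Juniper vs Ember: Ember, 11–6.
Juniper vs Cedar: Juniper preferred on 1+1+1 = 3 ballots; Cedar wins 14–3.
Juniper vs Basil: 7 to 10, Basil.
Juniper vs Maru: 2 to 15, Maru.
Harvest vs Ember: Ember wins 9–8.
Harvest vs Cedar: 4+1+1+2 = 8 for Harvest, 9 for Cedar — Cedar by 9–8.
Harvest vs Basil: Harvest preferred on 4+3+2+4 = 13 ballots; Harvest wins 13–4.
Harvest vs Maru: Harvest wins 10–7.
Ember vs Cedar: Cedar, 10–7.
Ember vs Basil: Ember preferred on 1+4+3 = 8 ballots; Basil wins 9–8.
Ember vs Maru: Ember wins 9–8.
Cedar vs Basil: 10 to 7, Cedar.
Cedar vs Maru: 2+4+1 = 7 for Cedar, 10 for Maru — Maru by 10–7.
Basil–Maru: Maru 11–6.
Each restaurant drops at least one matchup (Juniper loses to Harvest; Harvest loses to Ember; Ember loses to Cedar; Cedar loses to Maru; Basil loses to Harvest; Maru loses to Harvest); the cycle Harvest > Basil > Ember > Harvest rules out a Condorcet winner.

none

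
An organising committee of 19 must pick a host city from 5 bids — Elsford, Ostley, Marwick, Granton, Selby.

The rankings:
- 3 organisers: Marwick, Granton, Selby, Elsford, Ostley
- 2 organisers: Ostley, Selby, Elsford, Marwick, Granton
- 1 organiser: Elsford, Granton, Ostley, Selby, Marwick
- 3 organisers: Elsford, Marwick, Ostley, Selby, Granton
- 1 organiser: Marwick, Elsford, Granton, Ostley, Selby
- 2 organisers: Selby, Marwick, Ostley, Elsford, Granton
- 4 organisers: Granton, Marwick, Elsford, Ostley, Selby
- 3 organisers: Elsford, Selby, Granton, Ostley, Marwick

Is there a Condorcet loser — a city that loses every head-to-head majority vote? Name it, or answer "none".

none

Head-to-head results (19 organisers):
Elsford vs Ostley: Elsford is ranked higher on 3+1+3+1+4+3 = 15 ballots, Ostley on 4. Elsford wins 15–4.
Elsford vs Marwick: Marwick, 10–9.
Elsford vs Granton: Elsford preferred on 2+1+3+1+2+3 = 12 ballots; Elsford wins 12–7.
Elsford–Selby: Elsford 12–7.
Ostley vs Marwick: Marwick wins 13–6.
Ostley–Granton: Granton 12–7.
Ostley vs Selby: Ostley, 11–8.
Marwick–Granton: Marwick 11–8.
Marwick vs Selby: 11 to 8, Marwick.
Granton vs Selby: 9 to 10, Selby.
Each city has at least one pairwise win (Elsford beats Ostley; Ostley beats Selby; Marwick beats Elsford; Granton beats Ostley; Selby beats Granton) — no Condorcet loser.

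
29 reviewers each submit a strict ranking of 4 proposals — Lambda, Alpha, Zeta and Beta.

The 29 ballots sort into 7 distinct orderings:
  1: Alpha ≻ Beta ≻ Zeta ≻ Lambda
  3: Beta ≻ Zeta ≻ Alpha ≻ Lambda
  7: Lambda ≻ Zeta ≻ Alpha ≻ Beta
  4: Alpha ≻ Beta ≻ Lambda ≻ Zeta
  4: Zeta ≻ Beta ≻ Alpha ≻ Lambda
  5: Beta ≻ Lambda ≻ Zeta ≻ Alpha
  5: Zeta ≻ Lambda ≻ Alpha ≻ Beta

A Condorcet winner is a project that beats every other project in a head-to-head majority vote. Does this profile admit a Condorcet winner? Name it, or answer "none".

Head-to-head results (29 reviewers):
Lambda vs Alpha: Lambda preferred on 7+5+5 = 17 ballots; Lambda wins 17–12.
Lambda vs Zeta: Lambda is ranked higher on 7+4+5 = 16 ballots, Zeta on 13. Lambda wins 16–13.
Lambda vs Beta: Lambda is ranked higher on 7+5 = 12 ballots, Beta on 17. Beta wins 17–12.
Alpha vs Zeta: 5 to 24, Zeta.
Alpha vs Beta: Alpha preferred on 1+7+4+5 = 17 ballots; Alpha wins 17–12.
Zeta vs Beta: 7+4+5 = 16 for Zeta, 13 for Beta — Zeta by 16–13.
Every project loses at least once (Lambda loses to Beta; Alpha loses to Lambda; Zeta loses to Lambda; Beta loses to Alpha). The majority relation contains the cycle Lambda → Alpha → Beta → Lambda, so there is no Condorcet winner.

none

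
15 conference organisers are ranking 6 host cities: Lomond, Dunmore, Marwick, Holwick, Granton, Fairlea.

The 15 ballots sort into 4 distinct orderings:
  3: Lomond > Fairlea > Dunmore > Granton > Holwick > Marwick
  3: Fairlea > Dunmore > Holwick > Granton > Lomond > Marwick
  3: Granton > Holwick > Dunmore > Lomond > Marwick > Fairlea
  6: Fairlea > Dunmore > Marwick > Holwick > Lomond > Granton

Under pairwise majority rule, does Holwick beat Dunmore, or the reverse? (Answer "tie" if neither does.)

Ballots ranking Holwick above Dunmore: 3.
Ballots ranking Dunmore above Holwick: 15 − 3 = 12.
Dunmore wins the head-to-head 12–3.

Dunmore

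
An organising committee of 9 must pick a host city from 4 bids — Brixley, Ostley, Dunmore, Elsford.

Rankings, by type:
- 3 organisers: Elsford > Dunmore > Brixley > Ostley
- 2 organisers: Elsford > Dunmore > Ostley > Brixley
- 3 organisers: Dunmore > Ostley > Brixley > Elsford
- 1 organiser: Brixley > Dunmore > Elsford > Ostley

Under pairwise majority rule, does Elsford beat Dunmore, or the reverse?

Elsford

Ballots ranking Elsford above Dunmore: 3 + 2 = 5.
Ballots ranking Dunmore above Elsford: 9 − 5 = 4.
Elsford wins the head-to-head 5–4.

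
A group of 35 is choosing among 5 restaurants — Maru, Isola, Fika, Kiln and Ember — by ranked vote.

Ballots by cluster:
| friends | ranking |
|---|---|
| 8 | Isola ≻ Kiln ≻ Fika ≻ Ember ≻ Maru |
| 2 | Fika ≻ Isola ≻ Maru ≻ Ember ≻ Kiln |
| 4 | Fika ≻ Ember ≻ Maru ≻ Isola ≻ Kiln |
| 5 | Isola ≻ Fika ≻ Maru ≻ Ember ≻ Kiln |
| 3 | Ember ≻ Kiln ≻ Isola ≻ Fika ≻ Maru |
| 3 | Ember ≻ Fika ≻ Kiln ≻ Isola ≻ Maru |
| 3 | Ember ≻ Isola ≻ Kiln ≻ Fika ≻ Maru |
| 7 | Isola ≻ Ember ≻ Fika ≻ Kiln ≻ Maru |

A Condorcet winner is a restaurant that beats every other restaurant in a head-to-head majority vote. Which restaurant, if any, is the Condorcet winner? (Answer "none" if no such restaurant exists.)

Isola

Head-to-head results (35 friends):
Maru vs Isola: Maru is ranked higher on 4 ballots, Isola on 31. Isola wins 31–4.
Maru vs Fika: Maru preferred on 0 ballots; Fika wins 35–0.
Maru vs Kiln: Maru preferred on 2+4+5 = 11 ballots; Kiln wins 24–11.
Maru vs Ember: Maru preferred on 2+5 = 7 ballots; Ember wins 28–7.
Isola vs Fika: Isola preferred on 8+5+3+3+7 = 26 ballots; Isola wins 26–9.
Isola vs Kiln: Isola preferred on 8+2+4+5+3+7 = 29 ballots; Isola wins 29–6.
Isola vs Ember: 22 to 13, Isola.
Fika vs Kiln: Fika is ranked higher on 2+4+5+3+7 = 21 ballots, Kiln on 14. Fika wins 21–14.
Fika vs Ember: Fika is ranked higher on 8+2+4+5 = 19 ballots, Ember on 16. Fika wins 19–16.
Kiln vs Ember: Kiln is ranked higher on 8 ballots, Ember on 27. Ember wins 27–8.
Only Isola has no losses; Isola is the Condorcet winner.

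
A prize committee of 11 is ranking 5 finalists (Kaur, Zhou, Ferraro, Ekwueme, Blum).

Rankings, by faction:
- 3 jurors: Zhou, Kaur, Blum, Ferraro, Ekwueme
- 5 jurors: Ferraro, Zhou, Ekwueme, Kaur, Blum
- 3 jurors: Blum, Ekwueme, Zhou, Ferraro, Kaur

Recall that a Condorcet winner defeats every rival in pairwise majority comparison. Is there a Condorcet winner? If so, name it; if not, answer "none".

Zhou

Head-to-head results (11 jurors):
Kaur vs Zhou: Zhou wins 11–0.
Kaur vs Ferraro: Ferraro wins 8–3.
Kaur vs Ekwueme: Kaur preferred on 3 ballots; Ekwueme wins 8–3.
Kaur vs Blum: Kaur, 8–3.
Zhou vs Ferraro: Zhou, 6–5.
Zhou vs Ekwueme: Zhou wins 8–3.
Zhou vs Blum: Zhou, 8–3.
Ferraro vs Ekwueme: Ferraro wins 8–3.
Ferraro–Blum: Blum 6–5.
Ekwueme vs Blum: Ekwueme is ranked higher on 5 ballots, Blum on 6. Blum wins 6–5.
Only Zhou has no losses; Zhou is the Condorcet winner.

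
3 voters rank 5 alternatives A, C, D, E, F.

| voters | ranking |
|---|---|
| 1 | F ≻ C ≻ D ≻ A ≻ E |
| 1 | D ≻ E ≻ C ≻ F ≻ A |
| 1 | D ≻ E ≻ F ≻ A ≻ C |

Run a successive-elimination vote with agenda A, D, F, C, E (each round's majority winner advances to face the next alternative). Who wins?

Round 1: A vs D — 0–3, D advances.
Round 2: D vs F — 2–1, D advances.
Round 3: D vs C — 2–1, D advances.
Round 4: D vs E — 3–0, D advances.
D survives the agenda.

D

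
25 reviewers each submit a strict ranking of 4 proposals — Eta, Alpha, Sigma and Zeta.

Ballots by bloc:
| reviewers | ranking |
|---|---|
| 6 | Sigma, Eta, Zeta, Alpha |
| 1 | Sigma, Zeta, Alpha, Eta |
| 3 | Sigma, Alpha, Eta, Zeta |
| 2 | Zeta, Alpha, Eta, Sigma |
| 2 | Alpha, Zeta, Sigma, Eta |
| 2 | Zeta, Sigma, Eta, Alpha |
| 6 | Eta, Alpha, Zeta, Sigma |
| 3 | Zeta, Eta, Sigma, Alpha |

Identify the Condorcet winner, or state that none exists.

none

Pairwise majorities:
Eta vs Alpha: 17 to 8, Eta.
Eta vs Sigma: Eta is ranked higher on 2+6+3 = 11 ballots, Sigma on 14. Sigma wins 14–11.
Eta vs Zeta: 6+3+6 = 15 for Eta, 10 for Zeta — Eta by 15–10.
Alpha vs Sigma: 2+2+6 = 10 for Alpha, 15 for Sigma — Sigma by 15–10.
Alpha vs Zeta: 3+2+6 = 11 for Alpha, 14 for Zeta — Zeta by 14–11.
Sigma vs Zeta: Sigma is ranked higher on 6+1+3 = 10 ballots, Zeta on 15. Zeta wins 15–10.
Every project loses at least once (Eta loses to Sigma; Alpha loses to Eta; Sigma loses to Zeta; Zeta loses to Eta). The majority relation contains the cycle Eta → Zeta → Sigma → Eta, so there is no Condorcet winner.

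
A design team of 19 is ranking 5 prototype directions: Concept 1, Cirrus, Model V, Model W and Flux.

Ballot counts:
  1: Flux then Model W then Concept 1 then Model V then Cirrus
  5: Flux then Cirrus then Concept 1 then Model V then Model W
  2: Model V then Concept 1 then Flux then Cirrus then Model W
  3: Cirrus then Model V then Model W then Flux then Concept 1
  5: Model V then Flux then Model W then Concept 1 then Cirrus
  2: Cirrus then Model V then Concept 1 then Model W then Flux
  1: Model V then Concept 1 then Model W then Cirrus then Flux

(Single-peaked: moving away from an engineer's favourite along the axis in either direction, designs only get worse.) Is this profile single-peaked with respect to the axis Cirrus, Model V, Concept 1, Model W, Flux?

Axis positions: Cirrus=1, Model V=2, Concept 1=3, Model W=4, Flux=5.
Group 1 (peak Flux at position 5): ranking walks positions 5-4-3-2-1, expanding outward from the peak — single-peaked.
Group 2: ranking walks positions 5-1-3-2-4; Cirrus is ranked above Model W even though Model W lies between Cirrus and the peak Flux on the axis — preferences dip and rise again. Not single-peaked.
Group 3: ranking walks positions 2-3-5-1-4; Flux is ranked above Model W even though Model W lies between Flux and the peak Model V on the axis — preferences dip and rise again. Not single-peaked.
Group 4: ranking walks positions 1-2-4-5-3; Model W is ranked above Concept 1 even though Concept 1 lies between Model W and the peak Cirrus on the axis — preferences dip and rise again. Not single-peaked.
Group 5: ranking walks positions 2-5-4-3-1; Flux is ranked above Concept 1 even though Concept 1 lies between Flux and the peak Model V on the axis — preferences dip and rise again. Not single-peaked.
Group 6 (peak Cirrus at position 1): ranking walks positions 1-2-3-4-5, expanding outward from the peak — single-peaked.
Group 7 (peak Model V at position 2): ranking walks positions 2-3-4-1-5, expanding outward from the peak — single-peaked.
Group 2 violates single-peakedness, so the profile is not single-peaked on this axis.

no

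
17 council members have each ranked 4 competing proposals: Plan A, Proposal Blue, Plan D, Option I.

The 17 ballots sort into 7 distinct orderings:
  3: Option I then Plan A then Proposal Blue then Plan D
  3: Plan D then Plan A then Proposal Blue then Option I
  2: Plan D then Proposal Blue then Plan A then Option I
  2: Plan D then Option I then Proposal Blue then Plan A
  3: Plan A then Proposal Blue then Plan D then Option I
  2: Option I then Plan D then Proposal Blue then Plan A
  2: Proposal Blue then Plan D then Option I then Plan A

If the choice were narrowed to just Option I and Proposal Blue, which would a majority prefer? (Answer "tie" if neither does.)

Proposal Blue

Ballots ranking Option I above Proposal Blue: 3 + 2 + 2 = 7.
Ballots ranking Proposal Blue above Option I: 17 − 7 = 10.
Proposal Blue wins the head-to-head 10–7.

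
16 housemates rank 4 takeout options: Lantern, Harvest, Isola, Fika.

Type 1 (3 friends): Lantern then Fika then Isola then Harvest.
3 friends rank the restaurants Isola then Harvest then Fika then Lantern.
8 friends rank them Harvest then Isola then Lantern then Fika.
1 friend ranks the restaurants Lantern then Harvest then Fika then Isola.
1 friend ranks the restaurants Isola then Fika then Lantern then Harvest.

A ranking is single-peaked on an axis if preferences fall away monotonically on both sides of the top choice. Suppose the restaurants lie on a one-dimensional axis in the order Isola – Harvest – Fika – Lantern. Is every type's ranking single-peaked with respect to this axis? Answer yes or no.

no

Axis positions: Isola=1, Harvest=2, Fika=3, Lantern=4.
Type 1: ranking walks positions 4-3-1-2; Isola is ranked above Harvest even though Harvest lies between Isola and the peak Lantern on the axis — preferences dip and rise again. Not single-peaked.
Type 2 (peak Isola at position 1): ranking walks positions 1-2-3-4, expanding outward from the peak — single-peaked.
Type 3: ranking walks positions 2-1-4-3; Lantern is ranked above Fika even though Fika lies between Lantern and the peak Harvest on the axis — preferences dip and rise again. Not single-peaked.
Type 4: ranking walks positions 4-2-3-1; Harvest is ranked above Fika even though Fika lies between Harvest and the peak Lantern on the axis — preferences dip and rise again. Not single-peaked.
Type 5: ranking walks positions 1-3-4-2; Fika is ranked above Harvest even though Harvest lies between Fika and the peak Isola on the axis — preferences dip and rise again. Not single-peaked.
Type 1 violates single-peakedness, so the profile is not single-peaked on this axis.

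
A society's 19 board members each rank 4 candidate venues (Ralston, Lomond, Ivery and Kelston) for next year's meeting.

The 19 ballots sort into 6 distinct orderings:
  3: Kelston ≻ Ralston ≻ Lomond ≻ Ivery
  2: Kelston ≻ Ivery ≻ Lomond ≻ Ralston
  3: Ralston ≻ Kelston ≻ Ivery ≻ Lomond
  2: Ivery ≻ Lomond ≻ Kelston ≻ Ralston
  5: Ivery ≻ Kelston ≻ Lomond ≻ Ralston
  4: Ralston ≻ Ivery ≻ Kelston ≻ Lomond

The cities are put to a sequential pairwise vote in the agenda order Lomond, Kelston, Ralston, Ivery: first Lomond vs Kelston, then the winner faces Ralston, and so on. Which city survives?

Ivery

Round 1: Lomond vs Kelston — 2–17, Kelston advances.
Round 2: Kelston vs Ralston — 12–7, Kelston advances.
Round 3: Kelston vs Ivery — 8–11, Ivery advances.
The agenda winner is Ivery.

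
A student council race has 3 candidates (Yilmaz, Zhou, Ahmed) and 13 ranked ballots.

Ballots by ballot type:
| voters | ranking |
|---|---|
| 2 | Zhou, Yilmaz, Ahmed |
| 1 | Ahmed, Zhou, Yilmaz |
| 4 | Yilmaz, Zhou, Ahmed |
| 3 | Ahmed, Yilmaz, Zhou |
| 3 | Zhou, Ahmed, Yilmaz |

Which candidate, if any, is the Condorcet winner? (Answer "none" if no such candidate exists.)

none

Check each pair by majority over 13 ballots:
Yilmaz vs Zhou: 4+3 = 7 for Yilmaz, 6 for Zhou — Yilmaz by 7–6.
Yilmaz vs Ahmed: 6 to 7, Ahmed.
Zhou–Ahmed: Zhou 9–4.
No candidate is unbeaten: Yilmaz loses to Ahmed; Zhou loses to Yilmaz; Ahmed loses to Zhou. In particular Yilmaz > Zhou > Ahmed > Yilmaz is a majority cycle — no Condorcet winner exists.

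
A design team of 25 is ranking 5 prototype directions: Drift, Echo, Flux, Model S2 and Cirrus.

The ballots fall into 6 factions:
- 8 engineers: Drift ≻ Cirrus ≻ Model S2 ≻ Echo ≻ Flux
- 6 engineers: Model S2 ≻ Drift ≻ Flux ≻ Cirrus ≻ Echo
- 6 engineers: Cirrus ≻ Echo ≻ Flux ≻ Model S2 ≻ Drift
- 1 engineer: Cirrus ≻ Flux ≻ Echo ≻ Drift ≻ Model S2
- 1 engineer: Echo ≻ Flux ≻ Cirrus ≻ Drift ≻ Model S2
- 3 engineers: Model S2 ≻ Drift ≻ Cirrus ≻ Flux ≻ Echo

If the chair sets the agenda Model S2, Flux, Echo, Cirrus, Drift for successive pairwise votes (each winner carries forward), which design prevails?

Drift

Round 1: Model S2 vs Flux — 17–8, Model S2 advances.
Round 2: Model S2 vs Echo — 17–8, Model S2 advances.
Round 3: Model S2 vs Cirrus — 9–16, Cirrus advances.
Round 4: Cirrus vs Drift — 8–17, Drift advances.
Drift survives the agenda.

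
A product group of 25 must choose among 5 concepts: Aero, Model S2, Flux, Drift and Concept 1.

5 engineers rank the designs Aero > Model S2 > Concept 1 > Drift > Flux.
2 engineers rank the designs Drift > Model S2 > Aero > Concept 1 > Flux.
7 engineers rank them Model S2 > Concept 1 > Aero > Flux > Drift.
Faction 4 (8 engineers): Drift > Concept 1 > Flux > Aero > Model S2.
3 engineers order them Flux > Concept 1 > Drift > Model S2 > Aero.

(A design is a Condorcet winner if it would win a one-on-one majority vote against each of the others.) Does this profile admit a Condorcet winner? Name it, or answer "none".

none

Head-to-head results (25 engineers):
Aero vs Model S2: Aero, 13–12.
Aero vs Flux: Aero wins 14–11.
Aero vs Drift: Drift wins 13–12.
Aero vs Concept 1: Concept 1 wins 18–7.
Model S2 vs Flux: Model S2 wins 14–11.
Model S2 vs Drift: Drift, 13–12.
Model S2 vs Concept 1: Model S2 wins 14–11.
Flux–Drift: Drift 15–10.
Flux–Concept 1: Concept 1 22–3.
Drift–Concept 1: Concept 1 15–10.
Every design loses at least once (Aero loses to Drift; Model S2 loses to Aero; Flux loses to Aero; Drift loses to Concept 1; Concept 1 loses to Model S2). The majority relation contains the cycle Aero > Model S2 > Concept 1 > Aero, so there is no Condorcet winner.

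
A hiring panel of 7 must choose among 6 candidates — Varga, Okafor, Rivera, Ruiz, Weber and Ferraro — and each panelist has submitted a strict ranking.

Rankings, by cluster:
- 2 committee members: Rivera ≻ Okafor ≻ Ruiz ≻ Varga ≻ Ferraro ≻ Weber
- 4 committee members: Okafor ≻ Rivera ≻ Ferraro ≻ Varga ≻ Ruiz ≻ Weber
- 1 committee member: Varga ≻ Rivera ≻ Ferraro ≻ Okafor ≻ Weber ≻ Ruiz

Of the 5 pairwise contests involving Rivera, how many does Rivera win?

4

Rivera against each rival (7 committee members):
Rivera vs Varga: 6 to 1, Rivera.
Rivera–Okafor: Okafor 4–3.
Rivera vs Ruiz: Rivera wins 7–0.
Rivera vs Weber: Rivera is ranked higher on 2+4+1 = 7 ballots, Weber on 0. Rivera wins 7–0.
Rivera vs Ferraro: Rivera is ranked higher on 2+4+1 = 7 ballots, Ferraro on 0. Rivera wins 7–0.
Rivera beats Varga, Ruiz, Weber, Ferraro; loses to Okafor — 4 pairwise wins.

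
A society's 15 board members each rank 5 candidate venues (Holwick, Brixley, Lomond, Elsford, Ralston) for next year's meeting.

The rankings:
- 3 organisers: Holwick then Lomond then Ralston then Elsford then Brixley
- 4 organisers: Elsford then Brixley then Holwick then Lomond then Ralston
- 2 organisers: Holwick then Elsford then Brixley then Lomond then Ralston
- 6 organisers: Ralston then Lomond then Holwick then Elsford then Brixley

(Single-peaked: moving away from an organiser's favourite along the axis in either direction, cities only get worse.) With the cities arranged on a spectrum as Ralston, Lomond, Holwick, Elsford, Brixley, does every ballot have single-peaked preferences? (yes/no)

Axis positions: Ralston=1, Lomond=2, Holwick=3, Elsford=4, Brixley=5.
Group 1 (peak Holwick at position 3): ranking walks positions 3-2-1-4-5, expanding outward from the peak — single-peaked.
Group 2 (peak Elsford at position 4): ranking walks positions 4-5-3-2-1, expanding outward from the peak — single-peaked.
Group 3 (peak Holwick at position 3): ranking walks positions 3-4-5-2-1, expanding outward from the peak — single-peaked.
Group 4 (peak Ralston at position 1): ranking walks positions 1-2-3-4-5, expanding outward from the peak — single-peaked.
Every ranking is single-peaked on this axis.

yes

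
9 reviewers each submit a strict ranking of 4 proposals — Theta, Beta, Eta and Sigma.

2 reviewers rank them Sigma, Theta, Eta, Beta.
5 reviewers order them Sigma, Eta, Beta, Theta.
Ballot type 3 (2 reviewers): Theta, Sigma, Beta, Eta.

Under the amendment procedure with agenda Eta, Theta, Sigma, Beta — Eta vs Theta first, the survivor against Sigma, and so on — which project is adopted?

Round 1: Eta vs Theta — 5–4, Eta advances.
Round 2: Eta vs Sigma — 0–9, Sigma advances.
Round 3: Sigma vs Beta — 9–0, Sigma advances.
The agenda winner is Sigma.

Sigma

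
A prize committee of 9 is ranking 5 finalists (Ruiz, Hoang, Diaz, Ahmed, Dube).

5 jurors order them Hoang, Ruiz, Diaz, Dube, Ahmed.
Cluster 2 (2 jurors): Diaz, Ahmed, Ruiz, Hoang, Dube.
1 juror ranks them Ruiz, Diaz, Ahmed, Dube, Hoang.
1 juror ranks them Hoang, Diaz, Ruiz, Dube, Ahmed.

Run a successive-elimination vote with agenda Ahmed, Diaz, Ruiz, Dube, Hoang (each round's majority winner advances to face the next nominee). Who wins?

Hoang

Round 1: Ahmed vs Diaz — 0–9, Diaz advances.
Round 2: Diaz vs Ruiz — 3–6, Ruiz advances.
Round 3: Ruiz vs Dube — 9–0, Ruiz advances.
Round 4: Ruiz vs Hoang — 3–6, Hoang advances.
The agenda winner is Hoang.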